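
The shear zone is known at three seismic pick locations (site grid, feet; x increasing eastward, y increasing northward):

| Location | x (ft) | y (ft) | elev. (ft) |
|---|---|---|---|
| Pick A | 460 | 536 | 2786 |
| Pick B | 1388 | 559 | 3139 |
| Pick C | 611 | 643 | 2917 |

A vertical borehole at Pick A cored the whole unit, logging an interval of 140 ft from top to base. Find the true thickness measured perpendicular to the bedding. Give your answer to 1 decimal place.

Let the plane be z = a·x + b·y + c.
Pick B−Pick A: 928a + 23b = 353;  Pick C−Pick A: 151a + 107b = 131.
Solving gives a = 0.36273, b = 0.71241.
|∇z| = √(a²+b²) = 0.79944, so dip δ = arctan(0.79944) = 38.64°.
True thickness = vertical thickness × cos δ = 140 × cos 38.64° = 109.4 ft.

109.4 ft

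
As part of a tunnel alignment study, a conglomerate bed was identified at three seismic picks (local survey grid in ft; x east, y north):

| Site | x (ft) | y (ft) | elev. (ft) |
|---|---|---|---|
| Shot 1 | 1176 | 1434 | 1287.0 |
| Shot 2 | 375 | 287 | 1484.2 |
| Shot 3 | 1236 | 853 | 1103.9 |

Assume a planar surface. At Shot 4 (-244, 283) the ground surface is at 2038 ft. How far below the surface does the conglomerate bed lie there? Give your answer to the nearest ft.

179 ft

Two edge vectors: Shot 1→Shot 2 = (-801, -1147, 197.2), Shot 1→Shot 3 = (60, -581, -183.1).
Normal n = (Shot 1→Shot 2) × (Shot 1→Shot 3) = (324588.9, -134831.1, 534201).
So ∂z/∂x = −n_x/n_z = −0.60762 and ∂z/∂y = −n_y/n_z = 0.25240.
Intercept c from Shot 1: 1287 + 714.56 − 361.94 = 1639.62.
At (-244, 283): z_contact = 148.3 + 71.4 + 1639.62 = 1859.3 ft.
Depth below ground = 2038 − 1859.3 = 179 ft.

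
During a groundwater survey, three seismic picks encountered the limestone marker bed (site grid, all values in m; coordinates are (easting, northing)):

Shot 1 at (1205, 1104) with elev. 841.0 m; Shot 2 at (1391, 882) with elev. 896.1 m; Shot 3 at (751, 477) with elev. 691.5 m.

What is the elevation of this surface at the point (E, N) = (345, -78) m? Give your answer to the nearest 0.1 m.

Two edge vectors: Shot 1→Shot 2 = (186, -222, 55.1), Shot 1→Shot 3 = (-454, -627, -149.5).
Normal n = (Shot 1→Shot 2) × (Shot 1→Shot 3) = (67736.7, 2791.6, -217410).
So ∂z/∂E = −n_x/n_z = 0.311562 and ∂z/∂N = −n_y/n_z = 0.012840.
Intercept c from Shot 1: 841 − 375.43 − 14.18 = 451.39.
At (345, -78): z = 107.5 − 1.0 + 451.39 = 557.9 m.

557.9 m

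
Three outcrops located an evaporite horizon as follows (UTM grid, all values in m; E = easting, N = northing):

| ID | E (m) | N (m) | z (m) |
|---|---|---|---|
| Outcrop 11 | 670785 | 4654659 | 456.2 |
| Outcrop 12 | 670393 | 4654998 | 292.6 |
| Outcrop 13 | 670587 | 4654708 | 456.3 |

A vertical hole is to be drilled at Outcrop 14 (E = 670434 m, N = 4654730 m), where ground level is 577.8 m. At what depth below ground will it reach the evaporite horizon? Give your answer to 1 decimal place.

Let the plane be z = a·E + b·N + c.
Outcrop 12−Outcrop 11: −392a + 339b = −163.6;  Outcrop 13−Outcrop 11: −198a + 49b = 0.1.
Solving gives a = −0.168015611, b = −0.676879409.
Then c = 456.2 − a·670785 − b·4654659 = 3263801.38.
At (670434, 4654730): z_contact = −112643.38 − 3150690.89 + 3263801.38 = 467.12 m.
Depth below ground = 577.8 − 467.12 = 110.7 m.

110.7 m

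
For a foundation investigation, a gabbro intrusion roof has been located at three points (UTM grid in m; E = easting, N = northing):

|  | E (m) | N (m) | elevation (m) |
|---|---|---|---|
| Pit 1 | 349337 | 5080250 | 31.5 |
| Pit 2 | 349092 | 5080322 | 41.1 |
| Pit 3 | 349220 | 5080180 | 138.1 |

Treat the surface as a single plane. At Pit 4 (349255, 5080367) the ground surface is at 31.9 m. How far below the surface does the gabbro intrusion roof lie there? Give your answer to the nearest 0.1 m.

Two edge vectors: Pit 1→Pit 2 = (-245, 72, 9.6), Pit 1→Pit 3 = (-117, -70, 106.6).
Normal n = (Pit 1→Pit 2) × (Pit 1→Pit 3) = (8347.2, 24993.8, 25574).
So ∂z/∂E = −n_x/n_z = −0.326393994 and ∂z/∂N = −n_y/n_z = −0.977312896.
Intercept c from Pit 1: 31.5 + 114021.50 + 4964993.84 = 5079046.84.
At (349255, 5080367): z_contact = −113994.73 − 4965108.19 + 5079046.84 = -56.08 m.
Depth below ground = 31.9 − (-56.08) = 88.0 m.

88.0 m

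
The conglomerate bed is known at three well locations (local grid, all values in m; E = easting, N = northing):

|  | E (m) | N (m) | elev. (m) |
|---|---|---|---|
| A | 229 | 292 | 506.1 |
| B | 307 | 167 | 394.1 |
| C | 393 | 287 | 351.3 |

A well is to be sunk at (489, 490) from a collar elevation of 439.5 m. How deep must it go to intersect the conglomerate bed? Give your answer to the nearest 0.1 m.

114.4 m

Let the plane be z = a·E + b·N + c.
B−A: 78a − 125b = −112;  C−A: 164a − 5b = −154.8.
Solving gives a = −0.93436, b = 0.31296.
Then c = 506.1 − a·229 − b·292 = 628.68.
At (489, 490): z_contact = −456.90 + 153.35 + 628.68 = 325.13 m.
Depth below ground = 439.5 − 325.13 = 114.4 m.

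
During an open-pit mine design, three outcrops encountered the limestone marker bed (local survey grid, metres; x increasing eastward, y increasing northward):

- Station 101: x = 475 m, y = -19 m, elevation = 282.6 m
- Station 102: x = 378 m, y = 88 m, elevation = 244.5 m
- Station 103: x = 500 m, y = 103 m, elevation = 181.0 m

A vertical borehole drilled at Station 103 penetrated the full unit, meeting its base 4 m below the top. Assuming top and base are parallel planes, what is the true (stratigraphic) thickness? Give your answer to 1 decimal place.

Two edge vectors: Station 101→Station 102 = (-97, 107, -38.1), Station 101→Station 103 = (25, 122, -101.6).
Normal n = (Station 101→Station 102) × (Station 101→Station 103) = (-6223, -10807.7, -14509).
So ∂z/∂x = −n_x/n_z = −0.42891 and ∂z/∂y = −n_y/n_z = −0.74490.
|∇z| = √(a²+b²) = 0.85955, so dip δ = arctan(0.85955) = 40.68°.
True thickness = vertical thickness × cos δ = 4 × cos 40.68° = 3.0 m.

3.0 m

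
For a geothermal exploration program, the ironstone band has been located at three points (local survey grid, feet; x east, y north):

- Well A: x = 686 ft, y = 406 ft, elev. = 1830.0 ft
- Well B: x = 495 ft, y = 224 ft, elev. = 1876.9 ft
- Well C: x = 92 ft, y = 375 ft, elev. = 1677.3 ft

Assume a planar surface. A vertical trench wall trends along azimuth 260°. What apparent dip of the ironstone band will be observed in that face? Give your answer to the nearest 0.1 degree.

Two edge vectors: Well A→Well B = (-191, -182, 46.9), Well A→Well C = (-594, -31, -152.7).
Normal n = (Well A→Well B) × (Well A→Well C) = (29245.3, -57024.3, -102187).
So ∂z/∂x = −n_x/n_z = 0.28619 and ∂z/∂y = −n_y/n_z = −0.55804.
Unit vector along 260° is (sin 260°, cos 260°) = (-0.9848, -0.1736).
Slope in that direction = a·(-0.9848) + b·(-0.1736) = −0.18494.
Apparent dip = arctan|0.18494| = 10.5° (true dip is 32.1°, so apparent ≤ true as expected).

10.5°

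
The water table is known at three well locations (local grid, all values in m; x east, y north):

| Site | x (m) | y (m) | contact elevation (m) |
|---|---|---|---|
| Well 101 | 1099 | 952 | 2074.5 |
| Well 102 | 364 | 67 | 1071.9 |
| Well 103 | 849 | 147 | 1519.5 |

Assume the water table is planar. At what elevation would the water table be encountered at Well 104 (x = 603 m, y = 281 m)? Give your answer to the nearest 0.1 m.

Two edge vectors: Well 101→Well 102 = (-735, -885, -1002.6), Well 101→Well 103 = (-250, -805, -555).
Normal n = (Well 101→Well 102) × (Well 101→Well 103) = (-315918, -157275, 370425).
So ∂z/∂x = −n_x/n_z = 0.852853 and ∂z/∂y = −n_y/n_z = 0.424580.
Intercept c from Well 101: 2074.5 − 937.29 − 404.20 = 733.01.
At (603, 281): z = 514.3 + 119.3 + 733.01 = 1366.6 m.

1366.6 m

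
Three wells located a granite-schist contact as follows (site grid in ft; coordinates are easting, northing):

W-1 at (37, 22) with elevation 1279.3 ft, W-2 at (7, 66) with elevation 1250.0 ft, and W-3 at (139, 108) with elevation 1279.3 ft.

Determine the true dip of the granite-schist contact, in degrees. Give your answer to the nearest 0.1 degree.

28.9°

Two edge vectors: W-1→W-2 = (-30, 44, -29.3), W-1→W-3 = (102, 86, 0).
Normal n = (W-1→W-2) × (W-1→W-3) = (2519.8, -2988.6, -7068).
So ∂z/∂easting = −n_x/n_z = 0.35651 and ∂z/∂northing = −n_y/n_z = −0.42284.
Gradient magnitude |∇z| = √(a² + b²) = √(0.12710 + 0.17879) = 0.55307.
True dip = arctan(0.55307) = 28.9°, dipping toward NW (azimuth ≈ 320°).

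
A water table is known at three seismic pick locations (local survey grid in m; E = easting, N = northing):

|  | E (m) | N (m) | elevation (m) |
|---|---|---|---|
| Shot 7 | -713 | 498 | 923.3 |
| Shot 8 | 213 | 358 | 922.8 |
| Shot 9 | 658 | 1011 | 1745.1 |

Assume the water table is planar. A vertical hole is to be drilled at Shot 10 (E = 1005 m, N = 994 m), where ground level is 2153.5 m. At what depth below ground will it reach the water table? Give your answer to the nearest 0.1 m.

368.1 m

Let the plane be z = a·E + b·N + c.
Shot 8−Shot 7: 926a − 140b = −0.5;  Shot 9−Shot 7: 1371a + 513b = 821.8.
Solving gives a = 0.172113, b = 1.141975.
Then c = 923.3 − a·-713 − b·498 = 477.31.
At (1005, 994): z_contact = 172.97 + 1135.12 + 477.31 = 1785.41 m.
Depth below ground = 2153.5 − 1785.41 = 368.1 m.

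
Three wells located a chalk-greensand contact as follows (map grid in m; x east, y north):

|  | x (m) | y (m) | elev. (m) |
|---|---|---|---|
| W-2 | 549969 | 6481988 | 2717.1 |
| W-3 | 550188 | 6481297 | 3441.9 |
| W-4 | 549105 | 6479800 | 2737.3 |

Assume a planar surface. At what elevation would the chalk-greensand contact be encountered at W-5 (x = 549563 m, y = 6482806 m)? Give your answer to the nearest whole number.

Two edge vectors: W-2→W-3 = (219, -691, 724.8), W-2→W-4 = (-864, -2188, 20.2).
Normal n = (W-2→W-3) × (W-2→W-4) = (1571904.2, -630651, -1076196).
So ∂z/∂x = −n_x/n_z = 1.46061145 and ∂z/∂y = −n_y/n_z = −0.58600013.
Intercept c from W-2: 2717.1 − 803291.02 + 3798445.84 = 2997871.92.
At (549563, 6482806): z = 802698.0 − 3798925.2 + 2997871.92 = 1644.7 m.

1645 m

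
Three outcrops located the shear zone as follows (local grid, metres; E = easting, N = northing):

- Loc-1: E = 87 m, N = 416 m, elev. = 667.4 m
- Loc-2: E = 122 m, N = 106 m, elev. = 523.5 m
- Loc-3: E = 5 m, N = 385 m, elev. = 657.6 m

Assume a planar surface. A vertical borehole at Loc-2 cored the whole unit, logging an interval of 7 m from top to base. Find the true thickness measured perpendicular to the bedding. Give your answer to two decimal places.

6.36 m

Let the plane be z = a·E + b·N + c.
Loc-2−Loc-1: 35a − 310b = −143.9;  Loc-3−Loc-1: −82a − 31b = −9.8.
Solving gives a = −0.05368, b = 0.45813.
|∇z| = √(a²+b²) = 0.46127, so dip δ = arctan(0.46127) = 24.76°.
True thickness = vertical thickness × cos δ = 7 × cos 24.76° = 6.36 m.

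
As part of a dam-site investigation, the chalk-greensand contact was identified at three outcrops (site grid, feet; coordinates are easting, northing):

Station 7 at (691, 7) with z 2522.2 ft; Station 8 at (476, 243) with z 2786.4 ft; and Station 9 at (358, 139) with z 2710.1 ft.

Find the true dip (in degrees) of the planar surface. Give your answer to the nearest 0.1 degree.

44.0°

Let the plane be z = a·easting + b·northing + c.
Station 8−Station 7: −215a + 236b = 264.2;  Station 9−Station 7: −333a + 132b = 187.9.
Solving gives a = −0.18862, b = 0.94766.
Gradient magnitude |∇z| = √(a² + b²) = √(0.03558 + 0.89806) = 0.96625.
True dip = arctan(0.96625) = 44.0°, dipping toward SSE (azimuth ≈ 169°).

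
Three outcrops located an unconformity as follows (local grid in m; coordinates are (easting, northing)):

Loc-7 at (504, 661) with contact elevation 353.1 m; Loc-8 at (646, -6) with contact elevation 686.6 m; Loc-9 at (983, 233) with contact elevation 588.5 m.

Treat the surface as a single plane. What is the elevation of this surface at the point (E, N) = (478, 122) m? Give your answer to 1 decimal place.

Let the plane be z = a·E + b·N + c.
Loc-8−Loc-7: 142a − 667b = 333.5;  Loc-9−Loc-7: 479a − 428b = 235.4.
Solving gives a = 0.05517, b = −0.48825.
Then c = 353.1 − a·504 − b·661 = 648.03.
At (478, 122): z = 26.4 − 59.6 + 648.03 = 614.8 m.

614.8 m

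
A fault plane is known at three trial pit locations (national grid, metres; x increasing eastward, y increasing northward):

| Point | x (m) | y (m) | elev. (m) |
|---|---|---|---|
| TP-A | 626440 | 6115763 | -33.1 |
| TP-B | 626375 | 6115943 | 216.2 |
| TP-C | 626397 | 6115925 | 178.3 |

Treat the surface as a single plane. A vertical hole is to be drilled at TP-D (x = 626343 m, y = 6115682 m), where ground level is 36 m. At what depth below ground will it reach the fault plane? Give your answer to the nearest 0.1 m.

75.6 m

Let the plane be z = a·x + b·y + c.
TP-B−TP-A: −65a + 180b = 249.3;  TP-C−TP-A: −43a + 162b = 211.4.
Solving gives a = −0.836774194, b = 1.082831541.
Then c = -33.1 − a·626440 − b·6115763 = −6098185.35.
At (626343, 6115682): z_contact = −524107.66 + 6622253.37 − 6098185.35 = -39.64 m.
Depth below ground = 36 − (-39.64) = 75.6 m.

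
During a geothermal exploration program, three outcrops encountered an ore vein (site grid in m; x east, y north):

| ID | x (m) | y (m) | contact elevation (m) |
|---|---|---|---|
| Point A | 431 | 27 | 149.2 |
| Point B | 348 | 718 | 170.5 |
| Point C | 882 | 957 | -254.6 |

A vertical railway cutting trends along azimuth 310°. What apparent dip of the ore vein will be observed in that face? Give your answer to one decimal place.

Two edge vectors: Point A→Point B = (-83, 691, 21.3), Point A→Point C = (451, 930, -403.8).
Normal n = (Point A→Point B) × (Point A→Point C) = (-298834.8, -23909.1, -388831).
So ∂z/∂x = −n_x/n_z = −0.76855 and ∂z/∂y = −n_y/n_z = −0.06149.
Unit vector along 310° is (sin 310°, cos 310°) = (-0.7660, 0.6428).
Slope in that direction = a·(-0.7660) + b·(0.6428) = 0.54922.
Apparent dip = arctan|0.54922| = 28.8° (true dip is 37.6°, so apparent ≤ true as expected).

28.8°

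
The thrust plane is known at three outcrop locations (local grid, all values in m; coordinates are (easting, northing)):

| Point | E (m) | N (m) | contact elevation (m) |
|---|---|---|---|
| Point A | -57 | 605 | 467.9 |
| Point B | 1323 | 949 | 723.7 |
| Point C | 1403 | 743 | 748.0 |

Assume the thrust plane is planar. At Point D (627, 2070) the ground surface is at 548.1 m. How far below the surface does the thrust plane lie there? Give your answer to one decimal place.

Two edge vectors: Point A→Point B = (1380, 344, 255.8), Point A→Point C = (1460, 138, 280.1).
Normal n = (Point A→Point B) × (Point A→Point C) = (61054, -13070, -311800).
So ∂z/∂E = −n_x/n_z = 0.195811 and ∂z/∂N = −n_y/n_z = −0.041918.
Intercept c from Point A: 467.9 + 11.16 + 25.36 = 504.42.
At (627, 2070): z_contact = 122.77 − 86.77 + 504.42 = 540.43 m.
Depth below ground = 548.1 − 540.43 = 7.7 m.

7.7 m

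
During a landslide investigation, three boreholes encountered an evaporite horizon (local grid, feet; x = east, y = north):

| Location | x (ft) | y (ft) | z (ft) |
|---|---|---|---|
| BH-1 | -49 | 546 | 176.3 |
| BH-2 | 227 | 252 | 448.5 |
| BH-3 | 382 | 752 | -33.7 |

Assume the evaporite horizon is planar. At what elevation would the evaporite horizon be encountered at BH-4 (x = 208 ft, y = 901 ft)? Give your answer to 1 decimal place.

-170.6 ft

Let the plane be z = a·x + b·y + c.
BH-2−BH-1: 276a − 294b = 272.2;  BH-3−BH-1: 431a + 206b = −210.
Solving gives a = −0.03087, b = −0.95483.
Then c = 176.3 − a·-49 − b·546 = 696.12.
At (208, 901): z = −6.4 − 860.3 + 696.12 = -170.6 ft.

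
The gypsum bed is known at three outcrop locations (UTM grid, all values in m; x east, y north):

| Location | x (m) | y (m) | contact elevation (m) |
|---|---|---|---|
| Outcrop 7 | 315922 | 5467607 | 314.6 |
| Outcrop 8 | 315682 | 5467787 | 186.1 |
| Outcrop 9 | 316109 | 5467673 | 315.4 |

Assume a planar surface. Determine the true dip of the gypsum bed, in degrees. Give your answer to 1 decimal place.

27.1°

Two edge vectors: Outcrop 7→Outcrop 8 = (-240, 180, -128.5), Outcrop 7→Outcrop 9 = (187, 66, 0.8).
Normal n = (Outcrop 7→Outcrop 8) × (Outcrop 7→Outcrop 9) = (8625, -23837.5, -49500).
So ∂z/∂x = −n_x/n_z = 0.17424 and ∂z/∂y = −n_y/n_z = −0.48157.
Gradient magnitude |∇z| = √(a² + b²) = √(0.03036 + 0.23191) = 0.51212.
True dip = arctan(0.51212) = 27.1°, dipping toward NNW (azimuth ≈ 340°).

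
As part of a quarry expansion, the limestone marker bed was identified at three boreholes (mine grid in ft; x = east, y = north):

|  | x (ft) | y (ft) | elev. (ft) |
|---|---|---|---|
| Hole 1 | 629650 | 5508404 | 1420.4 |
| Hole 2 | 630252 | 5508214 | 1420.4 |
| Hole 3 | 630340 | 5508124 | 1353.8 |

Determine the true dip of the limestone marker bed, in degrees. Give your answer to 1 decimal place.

Let the plane be z = a·x + b·y + c.
Hole 2−Hole 1: 602a − 190b = 0;  Hole 3−Hole 1: 690a − 280b = −66.6.
Solving gives a = 0.33780, b = 1.07029.
Gradient magnitude |∇z| = √(a² + b²) = √(0.11411 + 1.14553) = 1.12234.
True dip = arctan(1.12234) = 48.3°, dipping toward SSW (azimuth ≈ 198°).

48.3°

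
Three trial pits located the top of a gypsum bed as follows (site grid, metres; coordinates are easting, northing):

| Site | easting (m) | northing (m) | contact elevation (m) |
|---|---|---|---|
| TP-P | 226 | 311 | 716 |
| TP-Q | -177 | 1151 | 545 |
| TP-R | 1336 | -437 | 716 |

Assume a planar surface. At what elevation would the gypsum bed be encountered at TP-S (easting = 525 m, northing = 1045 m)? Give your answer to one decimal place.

Two edge vectors: TP-P→TP-Q = (-403, 840, -171), TP-P→TP-R = (1110, -748, 0).
Normal n = (TP-P→TP-Q) × (TP-P→TP-R) = (-127908, -189810, -630956).
So ∂z/∂easting = −n_x/n_z = −0.202721 and ∂z/∂northing = −n_y/n_z = −0.300829.
Intercept c from TP-P: 716 + 45.81 + 93.56 = 855.37.
At (525, 1045): z = −106.4 − 314.4 + 855.37 = 434.6 m.

434.6 m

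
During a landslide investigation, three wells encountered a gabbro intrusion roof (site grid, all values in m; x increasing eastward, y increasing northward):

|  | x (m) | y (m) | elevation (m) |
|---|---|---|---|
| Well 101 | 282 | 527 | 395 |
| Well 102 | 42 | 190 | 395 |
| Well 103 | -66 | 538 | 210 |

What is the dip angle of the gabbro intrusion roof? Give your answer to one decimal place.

32.5°

Two edge vectors: Well 101→Well 102 = (-240, -337, 0), Well 101→Well 103 = (-348, 11, -185).
Normal n = (Well 101→Well 102) × (Well 101→Well 103) = (62345, -44400, -119916).
So ∂z/∂x = −n_x/n_z = 0.51991 and ∂z/∂y = −n_y/n_z = −0.37026.
Gradient magnitude |∇z| = √(a² + b²) = √(0.27030 + 0.13709) = 0.63827.
True dip = arctan(0.63827) = 32.5°, dipping toward NW (azimuth ≈ 305°).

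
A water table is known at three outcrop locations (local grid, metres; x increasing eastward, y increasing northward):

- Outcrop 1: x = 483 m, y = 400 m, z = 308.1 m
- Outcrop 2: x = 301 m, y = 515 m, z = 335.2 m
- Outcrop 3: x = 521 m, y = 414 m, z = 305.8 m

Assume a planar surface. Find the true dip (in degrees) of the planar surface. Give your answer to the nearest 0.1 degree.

7.3°

Two edge vectors: Outcrop 1→Outcrop 2 = (-182, 115, 27.1), Outcrop 1→Outcrop 3 = (38, 14, -2.3).
Normal n = (Outcrop 1→Outcrop 2) × (Outcrop 1→Outcrop 3) = (-643.9, 611.2, -6918).
So ∂z/∂x = −n_x/n_z = −0.09308 and ∂z/∂y = −n_y/n_z = 0.08835.
Gradient magnitude |∇z| = √(a² + b²) = √(0.00866 + 0.00781) = 0.12833.
True dip = arctan(0.12833) = 7.3°, dipping toward SE (azimuth ≈ 134°).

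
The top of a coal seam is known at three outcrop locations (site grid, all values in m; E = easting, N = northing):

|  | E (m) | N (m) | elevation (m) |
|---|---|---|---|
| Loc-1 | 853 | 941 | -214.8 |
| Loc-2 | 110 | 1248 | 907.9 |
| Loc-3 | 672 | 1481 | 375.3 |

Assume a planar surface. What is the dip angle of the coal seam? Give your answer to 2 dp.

Let the plane be z = a·E + b·N + c.
Loc-2−Loc-1: −743a + 307b = 1122.7;  Loc-3−Loc-1: −181a + 540b = 590.1.
Solving gives a = −1.22984, b = 0.68055.
Gradient magnitude |∇z| = √(a² + b²) = √(1.51250 + 0.46315) = 1.40558.
True dip = arctan(1.40558) = 54.57°, dipping toward ESE (azimuth ≈ 119°).

54.57°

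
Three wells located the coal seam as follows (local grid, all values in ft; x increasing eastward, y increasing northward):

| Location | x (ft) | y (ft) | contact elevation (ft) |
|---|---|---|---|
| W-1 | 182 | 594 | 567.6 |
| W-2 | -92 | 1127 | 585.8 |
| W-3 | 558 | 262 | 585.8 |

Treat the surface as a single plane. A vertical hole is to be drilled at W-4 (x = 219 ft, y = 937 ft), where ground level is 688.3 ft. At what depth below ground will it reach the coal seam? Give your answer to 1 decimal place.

Let the plane be z = a·x + b·y + c.
W-2−W-1: −274a + 533b = 18.2;  W-3−W-1: 376a − 332b = 18.2.
Solving gives a = 0.143851, b = 0.108096.
Then c = 567.6 − a·182 − b·594 = 477.21.
At (219, 937): z_contact = 31.50 + 101.29 + 477.21 = 610.00 ft.
Depth below ground = 688.3 − 610.00 = 78.3 ft.

78.3 ft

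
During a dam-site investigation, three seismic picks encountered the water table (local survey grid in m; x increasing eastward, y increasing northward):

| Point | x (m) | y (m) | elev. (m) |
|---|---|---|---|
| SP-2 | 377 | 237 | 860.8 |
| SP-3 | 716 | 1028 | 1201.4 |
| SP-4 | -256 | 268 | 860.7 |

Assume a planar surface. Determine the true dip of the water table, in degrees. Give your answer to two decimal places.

Let the plane be z = a·x + b·y + c.
SP-3−SP-2: 339a + 791b = 340.6;  SP-4−SP-2: −633a + 31b = −0.1.
Solving gives a = 0.02081, b = 0.42168.
Gradient magnitude |∇z| = √(a² + b²) = √(0.00043 + 0.17781) = 0.42219.
True dip = arctan(0.42219) = 22.89°, dipping toward S (azimuth ≈ 183°).

22.89°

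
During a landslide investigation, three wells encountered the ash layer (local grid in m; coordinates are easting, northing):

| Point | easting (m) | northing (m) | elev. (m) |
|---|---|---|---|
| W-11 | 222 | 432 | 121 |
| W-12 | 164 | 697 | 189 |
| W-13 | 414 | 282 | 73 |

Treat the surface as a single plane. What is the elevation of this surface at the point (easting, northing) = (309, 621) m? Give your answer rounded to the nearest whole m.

162 m

Let the plane be z = a·easting + b·northing + c.
W-12−W-11: −58a + 265b = 68;  W-13−W-11: 192a − 150b = −48.
Solving gives a = −0.05974, b = 0.24353.
Then c = 121 − a·222 − b·432 = 29.06.
At (309, 621): z = −18.5 + 151.2 + 29.06 = 161.8 m.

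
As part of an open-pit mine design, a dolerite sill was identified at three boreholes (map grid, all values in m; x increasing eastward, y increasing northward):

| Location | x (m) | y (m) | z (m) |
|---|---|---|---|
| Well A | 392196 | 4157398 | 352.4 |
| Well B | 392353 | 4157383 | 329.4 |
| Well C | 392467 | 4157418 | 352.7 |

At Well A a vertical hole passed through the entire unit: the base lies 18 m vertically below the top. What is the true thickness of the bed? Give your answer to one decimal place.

Let the plane be z = a·x + b·y + c.
Well B−Well A: 157a − 15b = −23;  Well C−Well A: 271a + 20b = 0.3.
Solving gives a = −0.06322, b = 0.87163.
|∇z| = √(a²+b²) = 0.87392, so dip δ = arctan(0.87392) = 41.15°.
True thickness = vertical thickness × cos δ = 18 × cos 41.15° = 13.6 m.

13.6 m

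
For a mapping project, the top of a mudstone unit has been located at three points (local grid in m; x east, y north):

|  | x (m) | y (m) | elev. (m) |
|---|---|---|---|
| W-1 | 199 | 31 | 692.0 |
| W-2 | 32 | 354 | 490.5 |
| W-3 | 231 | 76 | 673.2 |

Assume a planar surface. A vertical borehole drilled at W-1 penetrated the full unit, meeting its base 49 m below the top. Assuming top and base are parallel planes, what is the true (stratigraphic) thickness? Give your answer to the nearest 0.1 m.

Two edge vectors: W-1→W-2 = (-167, 323, -201.5), W-1→W-3 = (32, 45, -18.8).
Normal n = (W-1→W-2) × (W-1→W-3) = (2995.1, -9587.6, -17851).
So ∂z/∂x = −n_x/n_z = 0.16778 and ∂z/∂y = −n_y/n_z = −0.53709.
|∇z| = √(a²+b²) = 0.56269, so dip δ = arctan(0.56269) = 29.37°.
True thickness = vertical thickness × cos δ = 49 × cos 29.37° = 42.7 m.

42.7 m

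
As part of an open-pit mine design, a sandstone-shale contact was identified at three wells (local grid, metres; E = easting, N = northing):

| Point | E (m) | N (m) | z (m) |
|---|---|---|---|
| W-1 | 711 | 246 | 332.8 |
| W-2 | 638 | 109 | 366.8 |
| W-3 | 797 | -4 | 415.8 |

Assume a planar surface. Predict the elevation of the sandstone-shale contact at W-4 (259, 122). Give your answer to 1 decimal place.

Let the plane be z = a·E + b·N + c.
W-2−W-1: −73a − 137b = 34;  W-3−W-1: 86a − 250b = 83.
Solving gives a = 0.09560, b = −0.29911.
Then c = 332.8 − a·711 − b·246 = 338.41.
At (259, 122): z = 24.8 − 36.5 + 338.41 = 326.7 m.

326.7 m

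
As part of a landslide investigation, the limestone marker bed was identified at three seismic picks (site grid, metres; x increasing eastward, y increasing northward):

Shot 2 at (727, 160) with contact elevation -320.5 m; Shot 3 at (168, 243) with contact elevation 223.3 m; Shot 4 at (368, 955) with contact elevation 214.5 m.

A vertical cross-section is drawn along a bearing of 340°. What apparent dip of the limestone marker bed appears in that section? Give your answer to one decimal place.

29.0°

Two edge vectors: Shot 2→Shot 3 = (-559, 83, 543.8), Shot 2→Shot 4 = (-359, 795, 535).
Normal n = (Shot 2→Shot 3) × (Shot 2→Shot 4) = (-387916, 103840.8, -414608).
So ∂z/∂x = −n_x/n_z = −0.93562 and ∂z/∂y = −n_y/n_z = 0.25046.
Unit vector along 340° is (sin 340°, cos 340°) = (-0.3420, 0.9397).
Slope in that direction = a·(-0.3420) + b·(0.9397) = 0.55535.
Apparent dip = arctan|0.55535| = 29.0° (true dip is 44.1°, so apparent ≤ true as expected).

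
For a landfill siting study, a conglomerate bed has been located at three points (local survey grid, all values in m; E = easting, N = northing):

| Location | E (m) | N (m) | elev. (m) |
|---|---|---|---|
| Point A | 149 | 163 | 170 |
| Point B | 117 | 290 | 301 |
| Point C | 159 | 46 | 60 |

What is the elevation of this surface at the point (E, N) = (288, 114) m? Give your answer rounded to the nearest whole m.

50 m

Let the plane be z = a·E + b·N + c.
Point B−Point A: −32a + 127b = 131;  Point C−Point A: 10a − 117b = −110.
Solving gives a = −0.54850, b = 0.89329.
Then c = 170 − a·149 − b·163 = 106.12.
At (288, 114): z = −158.0 + 101.8 + 106.12 = 50.0 m.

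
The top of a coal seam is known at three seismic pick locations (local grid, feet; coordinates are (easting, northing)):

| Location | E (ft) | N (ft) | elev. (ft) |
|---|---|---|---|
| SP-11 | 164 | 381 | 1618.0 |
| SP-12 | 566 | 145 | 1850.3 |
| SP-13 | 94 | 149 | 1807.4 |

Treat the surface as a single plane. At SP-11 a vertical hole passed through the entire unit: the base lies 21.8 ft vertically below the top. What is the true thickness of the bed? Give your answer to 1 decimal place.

Two edge vectors: SP-11→SP-12 = (402, -236, 232.3), SP-11→SP-13 = (-70, -232, 189.4).
Normal n = (SP-11→SP-12) × (SP-11→SP-13) = (9195.2, -92399.8, -109784).
So ∂z/∂E = −n_x/n_z = 0.08376 and ∂z/∂N = −n_y/n_z = −0.84165.
|∇z| = √(a²+b²) = 0.84581, so dip δ = arctan(0.84581) = 40.22°.
True thickness = vertical thickness × cos δ = 21.8 × cos 40.22° = 16.6 ft.

16.6 ft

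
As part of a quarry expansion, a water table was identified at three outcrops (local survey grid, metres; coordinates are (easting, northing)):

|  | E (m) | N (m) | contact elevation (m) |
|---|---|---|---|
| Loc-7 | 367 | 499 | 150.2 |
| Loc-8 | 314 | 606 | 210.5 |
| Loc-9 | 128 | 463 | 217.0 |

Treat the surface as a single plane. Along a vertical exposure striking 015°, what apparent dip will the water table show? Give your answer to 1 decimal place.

Let the plane be z = a·E + b·N + c.
Loc-8−Loc-7: −53a + 107b = 60.3;  Loc-9−Loc-7: −239a − 36b = 66.8.
Solving gives a = −0.33909, b = 0.39559.
Unit vector along 015° is (sin 15°, cos 15°) = (0.2588, 0.9659).
Slope in that direction = a·(0.2588) + b·(0.9659) = 0.29435.
Apparent dip = arctan|0.29435| = 16.4° (true dip is 27.5°, so apparent ≤ true as expected).

16.4°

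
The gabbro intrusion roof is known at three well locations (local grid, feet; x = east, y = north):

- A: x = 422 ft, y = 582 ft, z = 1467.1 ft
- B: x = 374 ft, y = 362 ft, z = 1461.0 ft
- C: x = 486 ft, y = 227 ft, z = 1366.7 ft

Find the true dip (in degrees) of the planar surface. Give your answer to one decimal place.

33.5°

Two edge vectors: A→B = (-48, -220, -6.1), A→C = (64, -355, -100.4).
Normal n = (A→B) × (A→C) = (19922.5, -5209.6, 31120).
So ∂z/∂x = −n_x/n_z = −0.64018 and ∂z/∂y = −n_y/n_z = 0.16740.
Gradient magnitude |∇z| = √(a² + b²) = √(0.40983 + 0.02802) = 0.66171.
True dip = arctan(0.66171) = 33.5°, dipping toward ESE (azimuth ≈ 105°).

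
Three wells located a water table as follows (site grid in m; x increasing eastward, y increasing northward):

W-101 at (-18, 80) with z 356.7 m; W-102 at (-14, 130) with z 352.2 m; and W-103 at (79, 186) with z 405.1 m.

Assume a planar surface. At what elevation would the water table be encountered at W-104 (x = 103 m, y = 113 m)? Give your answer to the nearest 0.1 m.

Let the plane be z = a·x + b·y + c.
W-102−W-101: 4a + 50b = −4.5;  W-103−W-101: 97a + 106b = 48.4.
Solving gives a = 0.65454, b = −0.14236.
Then c = 356.7 − a·-18 − b·80 = 379.87.
At (103, 113): z = 67.4 − 16.1 + 379.87 = 431.2 m.

431.2 m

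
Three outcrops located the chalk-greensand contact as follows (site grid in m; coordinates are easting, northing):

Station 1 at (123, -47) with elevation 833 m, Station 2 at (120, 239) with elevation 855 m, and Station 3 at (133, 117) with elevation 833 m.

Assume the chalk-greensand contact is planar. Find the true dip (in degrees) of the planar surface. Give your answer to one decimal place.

47.2°

Let the plane be z = a·easting + b·northing + c.
Station 2−Station 1: −3a + 286b = 22;  Station 3−Station 1: 10a + 164b = 0.
Solving gives a = −1.07637, b = 0.06563.
Gradient magnitude |∇z| = √(a² + b²) = √(1.15858 + 0.00431) = 1.07837.
True dip = arctan(1.07837) = 47.2°, dipping toward E (azimuth ≈ 093°).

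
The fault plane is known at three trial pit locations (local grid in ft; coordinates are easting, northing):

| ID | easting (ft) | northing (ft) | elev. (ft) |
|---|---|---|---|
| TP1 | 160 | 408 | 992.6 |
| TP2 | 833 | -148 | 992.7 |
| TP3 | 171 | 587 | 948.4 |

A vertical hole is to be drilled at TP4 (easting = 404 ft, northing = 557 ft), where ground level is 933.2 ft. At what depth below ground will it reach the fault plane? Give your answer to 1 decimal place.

23.0 ft

Let the plane be z = a·easting + b·northing + c.
TP2−TP1: 673a − 556b = 0.1;  TP3−TP1: 11a + 179b = −44.2.
Solving gives a = −0.19400, b = −0.23501.
Then c = 992.6 − a·160 − b·408 = 1119.52.
At (404, 557): z_contact = −78.38 − 130.90 + 1119.52 = 910.25 ft.
Depth below ground = 933.2 − 910.25 = 23.0 ft.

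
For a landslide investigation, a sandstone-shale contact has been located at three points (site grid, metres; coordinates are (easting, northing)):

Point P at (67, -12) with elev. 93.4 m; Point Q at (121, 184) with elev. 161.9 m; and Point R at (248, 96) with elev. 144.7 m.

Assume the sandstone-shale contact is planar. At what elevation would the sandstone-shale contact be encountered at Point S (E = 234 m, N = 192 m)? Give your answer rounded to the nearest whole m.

175 m

Let the plane be z = a·E + b·N + c.
Point Q−Point P: 54a + 196b = 68.5;  Point R−Point P: 181a + 108b = 51.3.
Solving gives a = 0.08962, b = 0.32480.
Then c = 93.4 − a·67 − b·-12 = 91.29.
At (234, 192): z = 21.0 + 62.4 + 91.29 = 174.6 m.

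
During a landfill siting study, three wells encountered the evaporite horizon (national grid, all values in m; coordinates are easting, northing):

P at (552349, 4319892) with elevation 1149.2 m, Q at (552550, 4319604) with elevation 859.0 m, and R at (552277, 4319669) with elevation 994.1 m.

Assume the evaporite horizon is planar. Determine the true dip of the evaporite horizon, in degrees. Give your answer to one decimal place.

40.4°

Let the plane be z = a·easting + b·northing + c.
Q−P: 201a − 288b = −290.2;  R−P: −72a − 223b = −155.1.
Solving gives a = −0.30577, b = 0.79424.
Gradient magnitude |∇z| = √(a² + b²) = √(0.09349 + 0.63082) = 0.85106.
True dip = arctan(0.85106) = 40.4°, dipping toward SSE (azimuth ≈ 159°).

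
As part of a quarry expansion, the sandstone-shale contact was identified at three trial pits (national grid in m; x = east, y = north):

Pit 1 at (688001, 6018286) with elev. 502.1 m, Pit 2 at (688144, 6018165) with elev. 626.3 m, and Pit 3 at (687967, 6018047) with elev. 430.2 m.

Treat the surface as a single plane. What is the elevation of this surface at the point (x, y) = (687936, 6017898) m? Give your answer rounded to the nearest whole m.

Let the plane be z = a·x + b·y + c.
Pit 2−Pit 1: 143a − 121b = 124.2;  Pit 3−Pit 1: −34a − 239b = −71.9.
Solving gives a = 1.00242093, b = 0.15823301.
Then c = 502.1 − a·688001 − b·6018286 = −1641455.98.
At (687936, 6017898): z = 689601.4 + 952230.1 − 1641455.98 = 375.5 m.

376 m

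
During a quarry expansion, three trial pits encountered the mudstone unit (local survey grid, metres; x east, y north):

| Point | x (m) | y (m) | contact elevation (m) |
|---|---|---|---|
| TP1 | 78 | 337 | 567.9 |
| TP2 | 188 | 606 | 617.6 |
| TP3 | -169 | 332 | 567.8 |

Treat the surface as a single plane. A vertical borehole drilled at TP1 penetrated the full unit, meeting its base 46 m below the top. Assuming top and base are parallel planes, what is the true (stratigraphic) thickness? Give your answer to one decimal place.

Let the plane be z = a·x + b·y + c.
TP2−TP1: 110a + 269b = 49.7;  TP3−TP1: −247a − 5b = −0.1.
Solving gives a = −0.00336, b = 0.18613.
|∇z| = √(a²+b²) = 0.18616, so dip δ = arctan(0.18616) = 10.55°.
True thickness = vertical thickness × cos δ = 46 × cos 10.55° = 45.2 m.

45.2 m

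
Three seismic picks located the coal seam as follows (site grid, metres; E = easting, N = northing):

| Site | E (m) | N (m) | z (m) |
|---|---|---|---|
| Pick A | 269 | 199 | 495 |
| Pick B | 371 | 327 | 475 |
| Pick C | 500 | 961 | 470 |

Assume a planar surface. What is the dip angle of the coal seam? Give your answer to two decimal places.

Two edge vectors: Pick A→Pick B = (102, 128, -20), Pick A→Pick C = (231, 762, -25).
Normal n = (Pick A→Pick B) × (Pick A→Pick C) = (12040, -2070, 48156).
So ∂z/∂E = −n_x/n_z = −0.25002 and ∂z/∂N = −n_y/n_z = 0.04299.
Gradient magnitude |∇z| = √(a² + b²) = √(0.06251 + 0.00185) = 0.25369.
True dip = arctan(0.25369) = 14.24°, dipping toward E (azimuth ≈ 100°).

14.24°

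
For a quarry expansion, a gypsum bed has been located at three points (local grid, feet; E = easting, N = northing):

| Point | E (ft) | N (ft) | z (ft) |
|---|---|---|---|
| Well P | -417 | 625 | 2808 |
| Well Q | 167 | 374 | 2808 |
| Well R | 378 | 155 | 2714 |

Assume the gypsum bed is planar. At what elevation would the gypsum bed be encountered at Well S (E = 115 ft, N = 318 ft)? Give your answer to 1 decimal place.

2750.6 ft

Let the plane be z = a·E + b·N + c.
Well Q−Well P: 584a − 251b = 0;  Well R−Well P: 795a − 470b = −94.
Solving gives a = 0.31486, b = 0.73258.
Then c = 2808 − a·-417 − b·625 = 2481.43.
At (115, 318): z = 36.2 + 233.0 + 2481.43 = 2750.6 ft.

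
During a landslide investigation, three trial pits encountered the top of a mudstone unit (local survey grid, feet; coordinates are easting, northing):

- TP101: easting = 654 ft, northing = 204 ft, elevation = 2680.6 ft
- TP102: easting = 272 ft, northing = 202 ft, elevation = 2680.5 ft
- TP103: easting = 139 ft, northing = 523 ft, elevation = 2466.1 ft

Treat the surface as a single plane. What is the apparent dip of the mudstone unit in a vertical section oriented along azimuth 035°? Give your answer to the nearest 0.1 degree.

28.5°

Two edge vectors: TP101→TP102 = (-382, -2, -0.1), TP101→TP103 = (-515, 319, -214.5).
Normal n = (TP101→TP102) × (TP101→TP103) = (460.9, -81887.5, -122888).
So ∂z/∂easting = −n_x/n_z = 0.00375 and ∂z/∂northing = −n_y/n_z = −0.66636.
Unit vector along 035° is (sin 35°, cos 35°) = (0.5736, 0.8192).
Slope in that direction = a·(0.5736) + b·(0.8192) = −0.54370.
Apparent dip = arctan|0.54370| = 28.5° (true dip is 33.7°, so apparent ≤ true as expected).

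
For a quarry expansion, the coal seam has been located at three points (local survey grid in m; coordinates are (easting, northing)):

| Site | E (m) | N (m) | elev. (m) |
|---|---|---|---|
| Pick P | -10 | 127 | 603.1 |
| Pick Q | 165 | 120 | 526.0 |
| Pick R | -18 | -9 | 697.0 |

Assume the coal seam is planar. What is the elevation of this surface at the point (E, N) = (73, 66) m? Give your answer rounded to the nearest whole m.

605 m

Two edge vectors: Pick P→Pick Q = (175, -7, -77.1), Pick P→Pick R = (-8, -136, 93.9).
Normal n = (Pick P→Pick Q) × (Pick P→Pick R) = (-11142.9, -15815.7, -23856).
So ∂z/∂E = −n_x/n_z = −0.46709 and ∂z/∂N = −n_y/n_z = −0.66297.
Intercept c from Pick P: 603.1 − 4.67 + 84.20 = 682.63.
At (73, 66): z = −34.1 − 43.8 + 682.63 = 604.8 m.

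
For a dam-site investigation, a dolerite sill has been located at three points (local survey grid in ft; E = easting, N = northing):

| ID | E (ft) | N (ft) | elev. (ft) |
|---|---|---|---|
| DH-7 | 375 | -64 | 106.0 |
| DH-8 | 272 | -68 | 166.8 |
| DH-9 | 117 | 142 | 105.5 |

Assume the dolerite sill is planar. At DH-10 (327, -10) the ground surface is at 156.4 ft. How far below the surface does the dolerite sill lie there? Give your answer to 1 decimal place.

Let the plane be z = a·E + b·N + c.
DH-8−DH-7: −103a − 4b = 60.8;  DH-9−DH-7: −258a + 206b = −0.5.
Solving gives a = −0.56282, b = −0.70732.
Then c = 106 − a·375 − b·-64 = 271.79.
At (327, -10): z_contact = −184.04 + 7.07 + 271.79 = 94.82 ft.
Depth below ground = 156.4 − 94.82 = 61.6 ft.

61.6 ft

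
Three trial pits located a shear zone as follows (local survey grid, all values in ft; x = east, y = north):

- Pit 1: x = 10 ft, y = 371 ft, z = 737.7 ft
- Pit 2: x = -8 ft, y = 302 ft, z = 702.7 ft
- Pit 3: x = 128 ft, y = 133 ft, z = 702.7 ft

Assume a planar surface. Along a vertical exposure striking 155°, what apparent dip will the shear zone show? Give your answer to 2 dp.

Two edge vectors: Pit 1→Pit 2 = (-18, -69, -35), Pit 1→Pit 3 = (118, -238, -35).
Normal n = (Pit 1→Pit 2) × (Pit 1→Pit 3) = (-5915, -4760, 12426).
So ∂z/∂x = −n_x/n_z = 0.47602 and ∂z/∂y = −n_y/n_z = 0.38307.
Unit vector along 155° is (sin 155°, cos 155°) = (0.4226, -0.9063).
Slope in that direction = a·(0.4226) + b·(-0.9063) = −0.14600.
Apparent dip = arctan|0.14600| = 8.31° (true dip is 31.4°, so apparent ≤ true as expected).

8.31°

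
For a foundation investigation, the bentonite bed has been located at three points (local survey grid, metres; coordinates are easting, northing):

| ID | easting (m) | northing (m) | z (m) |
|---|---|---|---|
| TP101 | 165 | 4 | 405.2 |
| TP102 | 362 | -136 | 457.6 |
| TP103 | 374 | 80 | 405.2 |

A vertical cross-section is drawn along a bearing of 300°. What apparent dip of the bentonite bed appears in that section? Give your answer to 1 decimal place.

11.4°

Two edge vectors: TP101→TP102 = (197, -140, 52.4), TP101→TP103 = (209, 76, 0).
Normal n = (TP101→TP102) × (TP101→TP103) = (-3982.4, 10951.6, 44232).
So ∂z/∂easting = −n_x/n_z = 0.09003 and ∂z/∂northing = −n_y/n_z = −0.24759.
Unit vector along 300° is (sin 300°, cos 300°) = (-0.8660, 0.5000).
Slope in that direction = a·(-0.8660) + b·(0.5000) = −0.20177.
Apparent dip = arctan|0.20177| = 11.4° (true dip is 14.8°, so apparent ≤ true as expected).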